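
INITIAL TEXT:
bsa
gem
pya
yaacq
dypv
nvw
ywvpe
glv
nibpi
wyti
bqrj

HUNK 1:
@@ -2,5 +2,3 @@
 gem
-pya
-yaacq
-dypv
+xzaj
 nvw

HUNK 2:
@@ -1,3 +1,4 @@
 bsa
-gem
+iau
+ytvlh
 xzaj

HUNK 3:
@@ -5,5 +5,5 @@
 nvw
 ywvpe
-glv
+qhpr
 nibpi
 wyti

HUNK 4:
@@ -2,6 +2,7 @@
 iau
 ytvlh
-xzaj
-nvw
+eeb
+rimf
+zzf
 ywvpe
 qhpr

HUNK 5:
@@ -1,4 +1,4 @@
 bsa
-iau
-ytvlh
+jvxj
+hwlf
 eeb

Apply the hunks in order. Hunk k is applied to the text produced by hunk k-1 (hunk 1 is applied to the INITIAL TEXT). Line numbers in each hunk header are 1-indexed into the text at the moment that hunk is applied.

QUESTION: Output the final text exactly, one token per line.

Hunk 1: at line 2 remove [pya,yaacq,dypv] add [xzaj] -> 9 lines: bsa gem xzaj nvw ywvpe glv nibpi wyti bqrj
Hunk 2: at line 1 remove [gem] add [iau,ytvlh] -> 10 lines: bsa iau ytvlh xzaj nvw ywvpe glv nibpi wyti bqrj
Hunk 3: at line 5 remove [glv] add [qhpr] -> 10 lines: bsa iau ytvlh xzaj nvw ywvpe qhpr nibpi wyti bqrj
Hunk 4: at line 2 remove [xzaj,nvw] add [eeb,rimf,zzf] -> 11 lines: bsa iau ytvlh eeb rimf zzf ywvpe qhpr nibpi wyti bqrj
Hunk 5: at line 1 remove [iau,ytvlh] add [jvxj,hwlf] -> 11 lines: bsa jvxj hwlf eeb rimf zzf ywvpe qhpr nibpi wyti bqrj

Answer: bsa
jvxj
hwlf
eeb
rimf
zzf
ywvpe
qhpr
nibpi
wyti
bqrj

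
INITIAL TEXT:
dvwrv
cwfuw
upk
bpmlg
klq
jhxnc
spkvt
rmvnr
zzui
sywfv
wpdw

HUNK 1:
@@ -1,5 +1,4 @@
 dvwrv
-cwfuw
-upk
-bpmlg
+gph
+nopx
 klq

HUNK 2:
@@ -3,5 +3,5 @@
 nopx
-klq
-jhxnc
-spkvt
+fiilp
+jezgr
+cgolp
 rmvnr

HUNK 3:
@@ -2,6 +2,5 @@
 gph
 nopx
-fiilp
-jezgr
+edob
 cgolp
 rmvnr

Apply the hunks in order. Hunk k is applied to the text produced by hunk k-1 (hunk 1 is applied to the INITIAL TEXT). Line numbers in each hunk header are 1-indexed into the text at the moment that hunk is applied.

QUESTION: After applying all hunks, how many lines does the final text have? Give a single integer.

Answer: 9

Derivation:
Hunk 1: at line 1 remove [cwfuw,upk,bpmlg] add [gph,nopx] -> 10 lines: dvwrv gph nopx klq jhxnc spkvt rmvnr zzui sywfv wpdw
Hunk 2: at line 3 remove [klq,jhxnc,spkvt] add [fiilp,jezgr,cgolp] -> 10 lines: dvwrv gph nopx fiilp jezgr cgolp rmvnr zzui sywfv wpdw
Hunk 3: at line 2 remove [fiilp,jezgr] add [edob] -> 9 lines: dvwrv gph nopx edob cgolp rmvnr zzui sywfv wpdw
Final line count: 9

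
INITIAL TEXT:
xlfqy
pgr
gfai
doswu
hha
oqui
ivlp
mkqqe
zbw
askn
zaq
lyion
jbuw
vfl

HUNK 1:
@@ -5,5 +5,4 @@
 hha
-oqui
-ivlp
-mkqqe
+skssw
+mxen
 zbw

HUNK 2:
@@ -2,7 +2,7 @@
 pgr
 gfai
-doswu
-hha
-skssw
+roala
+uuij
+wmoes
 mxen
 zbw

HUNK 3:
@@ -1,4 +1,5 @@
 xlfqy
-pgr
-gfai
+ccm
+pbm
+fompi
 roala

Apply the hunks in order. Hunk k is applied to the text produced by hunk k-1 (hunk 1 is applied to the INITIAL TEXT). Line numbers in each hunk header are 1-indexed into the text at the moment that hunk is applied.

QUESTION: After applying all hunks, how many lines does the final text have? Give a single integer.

Answer: 14

Derivation:
Hunk 1: at line 5 remove [oqui,ivlp,mkqqe] add [skssw,mxen] -> 13 lines: xlfqy pgr gfai doswu hha skssw mxen zbw askn zaq lyion jbuw vfl
Hunk 2: at line 2 remove [doswu,hha,skssw] add [roala,uuij,wmoes] -> 13 lines: xlfqy pgr gfai roala uuij wmoes mxen zbw askn zaq lyion jbuw vfl
Hunk 3: at line 1 remove [pgr,gfai] add [ccm,pbm,fompi] -> 14 lines: xlfqy ccm pbm fompi roala uuij wmoes mxen zbw askn zaq lyion jbuw vfl
Final line count: 14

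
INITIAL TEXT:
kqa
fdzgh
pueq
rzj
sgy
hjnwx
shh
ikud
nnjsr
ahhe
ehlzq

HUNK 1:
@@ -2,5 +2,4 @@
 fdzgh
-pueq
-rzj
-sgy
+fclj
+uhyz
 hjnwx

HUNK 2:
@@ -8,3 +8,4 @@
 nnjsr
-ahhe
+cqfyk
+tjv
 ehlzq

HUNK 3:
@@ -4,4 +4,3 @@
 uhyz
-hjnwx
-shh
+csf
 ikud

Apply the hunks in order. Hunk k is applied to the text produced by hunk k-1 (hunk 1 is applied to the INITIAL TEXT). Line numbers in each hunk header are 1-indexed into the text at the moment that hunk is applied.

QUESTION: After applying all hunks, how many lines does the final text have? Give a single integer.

Answer: 10

Derivation:
Hunk 1: at line 2 remove [pueq,rzj,sgy] add [fclj,uhyz] -> 10 lines: kqa fdzgh fclj uhyz hjnwx shh ikud nnjsr ahhe ehlzq
Hunk 2: at line 8 remove [ahhe] add [cqfyk,tjv] -> 11 lines: kqa fdzgh fclj uhyz hjnwx shh ikud nnjsr cqfyk tjv ehlzq
Hunk 3: at line 4 remove [hjnwx,shh] add [csf] -> 10 lines: kqa fdzgh fclj uhyz csf ikud nnjsr cqfyk tjv ehlzq
Final line count: 10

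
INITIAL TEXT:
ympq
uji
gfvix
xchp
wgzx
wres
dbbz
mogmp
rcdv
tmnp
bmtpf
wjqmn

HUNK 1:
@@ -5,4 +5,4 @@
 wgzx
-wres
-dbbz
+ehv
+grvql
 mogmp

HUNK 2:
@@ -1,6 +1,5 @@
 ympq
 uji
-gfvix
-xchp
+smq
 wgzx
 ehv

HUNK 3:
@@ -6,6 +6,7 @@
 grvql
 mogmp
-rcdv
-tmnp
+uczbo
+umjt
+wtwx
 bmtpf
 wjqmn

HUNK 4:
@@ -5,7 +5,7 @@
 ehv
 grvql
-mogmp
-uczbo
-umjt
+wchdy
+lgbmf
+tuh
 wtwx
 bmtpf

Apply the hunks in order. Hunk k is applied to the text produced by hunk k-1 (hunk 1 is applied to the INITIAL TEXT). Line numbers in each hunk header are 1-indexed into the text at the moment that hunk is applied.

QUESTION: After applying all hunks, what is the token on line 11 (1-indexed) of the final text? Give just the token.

Hunk 1: at line 5 remove [wres,dbbz] add [ehv,grvql] -> 12 lines: ympq uji gfvix xchp wgzx ehv grvql mogmp rcdv tmnp bmtpf wjqmn
Hunk 2: at line 1 remove [gfvix,xchp] add [smq] -> 11 lines: ympq uji smq wgzx ehv grvql mogmp rcdv tmnp bmtpf wjqmn
Hunk 3: at line 6 remove [rcdv,tmnp] add [uczbo,umjt,wtwx] -> 12 lines: ympq uji smq wgzx ehv grvql mogmp uczbo umjt wtwx bmtpf wjqmn
Hunk 4: at line 5 remove [mogmp,uczbo,umjt] add [wchdy,lgbmf,tuh] -> 12 lines: ympq uji smq wgzx ehv grvql wchdy lgbmf tuh wtwx bmtpf wjqmn
Final line 11: bmtpf

Answer: bmtpf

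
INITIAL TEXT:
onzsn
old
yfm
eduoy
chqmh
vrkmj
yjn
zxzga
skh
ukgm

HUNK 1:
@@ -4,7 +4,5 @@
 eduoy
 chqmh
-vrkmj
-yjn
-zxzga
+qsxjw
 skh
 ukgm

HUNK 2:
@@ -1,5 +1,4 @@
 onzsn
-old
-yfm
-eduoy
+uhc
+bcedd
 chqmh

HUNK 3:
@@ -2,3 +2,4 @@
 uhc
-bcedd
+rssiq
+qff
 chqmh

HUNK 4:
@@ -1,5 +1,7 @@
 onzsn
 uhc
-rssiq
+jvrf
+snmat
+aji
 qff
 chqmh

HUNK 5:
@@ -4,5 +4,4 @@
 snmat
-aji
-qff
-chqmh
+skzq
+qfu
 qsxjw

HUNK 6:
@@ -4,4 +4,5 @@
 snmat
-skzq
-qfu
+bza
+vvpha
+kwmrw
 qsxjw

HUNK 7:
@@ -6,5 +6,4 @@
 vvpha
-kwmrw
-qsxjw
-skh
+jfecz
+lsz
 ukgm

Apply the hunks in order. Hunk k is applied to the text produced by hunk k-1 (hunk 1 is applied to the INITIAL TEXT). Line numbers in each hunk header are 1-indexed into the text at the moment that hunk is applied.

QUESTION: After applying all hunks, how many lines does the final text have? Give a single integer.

Hunk 1: at line 4 remove [vrkmj,yjn,zxzga] add [qsxjw] -> 8 lines: onzsn old yfm eduoy chqmh qsxjw skh ukgm
Hunk 2: at line 1 remove [old,yfm,eduoy] add [uhc,bcedd] -> 7 lines: onzsn uhc bcedd chqmh qsxjw skh ukgm
Hunk 3: at line 2 remove [bcedd] add [rssiq,qff] -> 8 lines: onzsn uhc rssiq qff chqmh qsxjw skh ukgm
Hunk 4: at line 1 remove [rssiq] add [jvrf,snmat,aji] -> 10 lines: onzsn uhc jvrf snmat aji qff chqmh qsxjw skh ukgm
Hunk 5: at line 4 remove [aji,qff,chqmh] add [skzq,qfu] -> 9 lines: onzsn uhc jvrf snmat skzq qfu qsxjw skh ukgm
Hunk 6: at line 4 remove [skzq,qfu] add [bza,vvpha,kwmrw] -> 10 lines: onzsn uhc jvrf snmat bza vvpha kwmrw qsxjw skh ukgm
Hunk 7: at line 6 remove [kwmrw,qsxjw,skh] add [jfecz,lsz] -> 9 lines: onzsn uhc jvrf snmat bza vvpha jfecz lsz ukgm
Final line count: 9

Answer: 9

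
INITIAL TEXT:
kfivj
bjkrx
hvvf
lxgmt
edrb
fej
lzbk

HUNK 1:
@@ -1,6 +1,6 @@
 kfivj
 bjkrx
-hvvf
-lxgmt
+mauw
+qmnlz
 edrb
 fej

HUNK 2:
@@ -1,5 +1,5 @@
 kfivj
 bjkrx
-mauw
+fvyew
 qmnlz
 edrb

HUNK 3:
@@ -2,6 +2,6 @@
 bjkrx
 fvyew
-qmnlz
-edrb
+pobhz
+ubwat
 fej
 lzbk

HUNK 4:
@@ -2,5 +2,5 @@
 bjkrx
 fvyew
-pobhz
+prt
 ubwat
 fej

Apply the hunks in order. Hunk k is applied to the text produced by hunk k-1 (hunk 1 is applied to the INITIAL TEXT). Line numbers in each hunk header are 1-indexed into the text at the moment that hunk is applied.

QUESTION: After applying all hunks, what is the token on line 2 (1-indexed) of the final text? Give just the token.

Hunk 1: at line 1 remove [hvvf,lxgmt] add [mauw,qmnlz] -> 7 lines: kfivj bjkrx mauw qmnlz edrb fej lzbk
Hunk 2: at line 1 remove [mauw] add [fvyew] -> 7 lines: kfivj bjkrx fvyew qmnlz edrb fej lzbk
Hunk 3: at line 2 remove [qmnlz,edrb] add [pobhz,ubwat] -> 7 lines: kfivj bjkrx fvyew pobhz ubwat fej lzbk
Hunk 4: at line 2 remove [pobhz] add [prt] -> 7 lines: kfivj bjkrx fvyew prt ubwat fej lzbk
Final line 2: bjkrx

Answer: bjkrx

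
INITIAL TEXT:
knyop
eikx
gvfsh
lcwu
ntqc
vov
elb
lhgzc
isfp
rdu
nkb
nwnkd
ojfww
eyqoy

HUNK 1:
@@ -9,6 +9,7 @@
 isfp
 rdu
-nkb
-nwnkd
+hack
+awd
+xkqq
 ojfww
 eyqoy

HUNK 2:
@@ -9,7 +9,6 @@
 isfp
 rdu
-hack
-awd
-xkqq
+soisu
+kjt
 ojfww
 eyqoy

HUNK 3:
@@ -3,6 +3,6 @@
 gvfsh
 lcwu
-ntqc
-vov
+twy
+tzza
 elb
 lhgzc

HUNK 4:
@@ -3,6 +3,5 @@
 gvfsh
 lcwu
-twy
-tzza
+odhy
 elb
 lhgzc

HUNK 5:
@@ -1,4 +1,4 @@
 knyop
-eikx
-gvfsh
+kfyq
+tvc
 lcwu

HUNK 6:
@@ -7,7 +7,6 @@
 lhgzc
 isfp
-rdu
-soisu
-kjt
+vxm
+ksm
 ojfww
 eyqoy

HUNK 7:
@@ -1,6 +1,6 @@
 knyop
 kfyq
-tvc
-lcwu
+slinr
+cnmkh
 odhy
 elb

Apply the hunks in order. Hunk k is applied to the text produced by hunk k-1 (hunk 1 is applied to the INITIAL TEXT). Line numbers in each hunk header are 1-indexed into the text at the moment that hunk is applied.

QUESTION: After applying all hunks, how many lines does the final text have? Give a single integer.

Answer: 12

Derivation:
Hunk 1: at line 9 remove [nkb,nwnkd] add [hack,awd,xkqq] -> 15 lines: knyop eikx gvfsh lcwu ntqc vov elb lhgzc isfp rdu hack awd xkqq ojfww eyqoy
Hunk 2: at line 9 remove [hack,awd,xkqq] add [soisu,kjt] -> 14 lines: knyop eikx gvfsh lcwu ntqc vov elb lhgzc isfp rdu soisu kjt ojfww eyqoy
Hunk 3: at line 3 remove [ntqc,vov] add [twy,tzza] -> 14 lines: knyop eikx gvfsh lcwu twy tzza elb lhgzc isfp rdu soisu kjt ojfww eyqoy
Hunk 4: at line 3 remove [twy,tzza] add [odhy] -> 13 lines: knyop eikx gvfsh lcwu odhy elb lhgzc isfp rdu soisu kjt ojfww eyqoy
Hunk 5: at line 1 remove [eikx,gvfsh] add [kfyq,tvc] -> 13 lines: knyop kfyq tvc lcwu odhy elb lhgzc isfp rdu soisu kjt ojfww eyqoy
Hunk 6: at line 7 remove [rdu,soisu,kjt] add [vxm,ksm] -> 12 lines: knyop kfyq tvc lcwu odhy elb lhgzc isfp vxm ksm ojfww eyqoy
Hunk 7: at line 1 remove [tvc,lcwu] add [slinr,cnmkh] -> 12 lines: knyop kfyq slinr cnmkh odhy elb lhgzc isfp vxm ksm ojfww eyqoy
Final line count: 12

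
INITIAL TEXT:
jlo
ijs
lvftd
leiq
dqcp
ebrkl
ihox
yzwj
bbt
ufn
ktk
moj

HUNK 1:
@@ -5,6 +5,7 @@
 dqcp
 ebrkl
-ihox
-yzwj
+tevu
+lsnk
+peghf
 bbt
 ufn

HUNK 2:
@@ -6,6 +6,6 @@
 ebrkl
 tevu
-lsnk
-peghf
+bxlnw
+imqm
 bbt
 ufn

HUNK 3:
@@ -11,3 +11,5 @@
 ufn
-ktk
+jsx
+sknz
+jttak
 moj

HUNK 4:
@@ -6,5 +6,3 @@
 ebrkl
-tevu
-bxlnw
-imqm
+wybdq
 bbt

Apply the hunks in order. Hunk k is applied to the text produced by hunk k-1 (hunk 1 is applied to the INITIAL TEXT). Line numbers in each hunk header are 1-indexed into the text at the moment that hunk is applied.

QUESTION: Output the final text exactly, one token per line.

Hunk 1: at line 5 remove [ihox,yzwj] add [tevu,lsnk,peghf] -> 13 lines: jlo ijs lvftd leiq dqcp ebrkl tevu lsnk peghf bbt ufn ktk moj
Hunk 2: at line 6 remove [lsnk,peghf] add [bxlnw,imqm] -> 13 lines: jlo ijs lvftd leiq dqcp ebrkl tevu bxlnw imqm bbt ufn ktk moj
Hunk 3: at line 11 remove [ktk] add [jsx,sknz,jttak] -> 15 lines: jlo ijs lvftd leiq dqcp ebrkl tevu bxlnw imqm bbt ufn jsx sknz jttak moj
Hunk 4: at line 6 remove [tevu,bxlnw,imqm] add [wybdq] -> 13 lines: jlo ijs lvftd leiq dqcp ebrkl wybdq bbt ufn jsx sknz jttak moj

Answer: jlo
ijs
lvftd
leiq
dqcp
ebrkl
wybdq
bbt
ufn
jsx
sknz
jttak
moj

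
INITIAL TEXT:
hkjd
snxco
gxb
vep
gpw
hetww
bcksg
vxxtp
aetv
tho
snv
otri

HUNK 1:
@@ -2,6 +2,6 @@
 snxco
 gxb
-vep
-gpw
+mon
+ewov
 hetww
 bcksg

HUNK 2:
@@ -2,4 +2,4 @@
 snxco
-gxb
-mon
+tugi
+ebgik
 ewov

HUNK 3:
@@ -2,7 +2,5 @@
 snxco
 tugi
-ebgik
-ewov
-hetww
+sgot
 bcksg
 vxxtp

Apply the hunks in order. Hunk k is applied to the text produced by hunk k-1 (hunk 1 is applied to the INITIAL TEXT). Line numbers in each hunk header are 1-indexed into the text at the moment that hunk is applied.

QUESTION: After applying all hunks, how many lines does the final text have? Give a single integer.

Hunk 1: at line 2 remove [vep,gpw] add [mon,ewov] -> 12 lines: hkjd snxco gxb mon ewov hetww bcksg vxxtp aetv tho snv otri
Hunk 2: at line 2 remove [gxb,mon] add [tugi,ebgik] -> 12 lines: hkjd snxco tugi ebgik ewov hetww bcksg vxxtp aetv tho snv otri
Hunk 3: at line 2 remove [ebgik,ewov,hetww] add [sgot] -> 10 lines: hkjd snxco tugi sgot bcksg vxxtp aetv tho snv otri
Final line count: 10

Answer: 10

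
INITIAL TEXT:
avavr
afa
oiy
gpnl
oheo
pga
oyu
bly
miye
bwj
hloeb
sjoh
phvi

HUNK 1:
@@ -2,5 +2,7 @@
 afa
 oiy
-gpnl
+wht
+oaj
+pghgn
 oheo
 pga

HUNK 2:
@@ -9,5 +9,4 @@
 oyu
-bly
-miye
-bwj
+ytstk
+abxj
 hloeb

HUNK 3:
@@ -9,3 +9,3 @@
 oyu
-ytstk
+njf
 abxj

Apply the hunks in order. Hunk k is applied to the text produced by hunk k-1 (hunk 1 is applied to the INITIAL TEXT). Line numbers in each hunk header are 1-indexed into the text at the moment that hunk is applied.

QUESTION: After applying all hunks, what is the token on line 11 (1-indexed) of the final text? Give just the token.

Hunk 1: at line 2 remove [gpnl] add [wht,oaj,pghgn] -> 15 lines: avavr afa oiy wht oaj pghgn oheo pga oyu bly miye bwj hloeb sjoh phvi
Hunk 2: at line 9 remove [bly,miye,bwj] add [ytstk,abxj] -> 14 lines: avavr afa oiy wht oaj pghgn oheo pga oyu ytstk abxj hloeb sjoh phvi
Hunk 3: at line 9 remove [ytstk] add [njf] -> 14 lines: avavr afa oiy wht oaj pghgn oheo pga oyu njf abxj hloeb sjoh phvi
Final line 11: abxj

Answer: abxj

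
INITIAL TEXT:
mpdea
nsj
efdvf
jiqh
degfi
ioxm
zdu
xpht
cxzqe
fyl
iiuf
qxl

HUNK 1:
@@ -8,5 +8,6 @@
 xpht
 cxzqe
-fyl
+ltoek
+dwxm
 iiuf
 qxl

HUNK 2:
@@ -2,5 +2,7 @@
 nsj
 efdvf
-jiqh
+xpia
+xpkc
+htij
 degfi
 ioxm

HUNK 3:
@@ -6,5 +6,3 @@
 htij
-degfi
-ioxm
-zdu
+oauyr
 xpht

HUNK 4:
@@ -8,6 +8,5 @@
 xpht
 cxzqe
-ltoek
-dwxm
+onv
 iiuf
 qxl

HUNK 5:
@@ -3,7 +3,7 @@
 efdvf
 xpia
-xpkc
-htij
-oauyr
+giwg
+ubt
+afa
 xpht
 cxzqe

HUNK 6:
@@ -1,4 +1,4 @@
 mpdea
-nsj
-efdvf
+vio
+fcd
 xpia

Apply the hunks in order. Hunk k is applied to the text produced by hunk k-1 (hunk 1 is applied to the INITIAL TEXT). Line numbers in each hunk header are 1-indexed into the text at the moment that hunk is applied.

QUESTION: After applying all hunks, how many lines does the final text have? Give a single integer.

Answer: 12

Derivation:
Hunk 1: at line 8 remove [fyl] add [ltoek,dwxm] -> 13 lines: mpdea nsj efdvf jiqh degfi ioxm zdu xpht cxzqe ltoek dwxm iiuf qxl
Hunk 2: at line 2 remove [jiqh] add [xpia,xpkc,htij] -> 15 lines: mpdea nsj efdvf xpia xpkc htij degfi ioxm zdu xpht cxzqe ltoek dwxm iiuf qxl
Hunk 3: at line 6 remove [degfi,ioxm,zdu] add [oauyr] -> 13 lines: mpdea nsj efdvf xpia xpkc htij oauyr xpht cxzqe ltoek dwxm iiuf qxl
Hunk 4: at line 8 remove [ltoek,dwxm] add [onv] -> 12 lines: mpdea nsj efdvf xpia xpkc htij oauyr xpht cxzqe onv iiuf qxl
Hunk 5: at line 3 remove [xpkc,htij,oauyr] add [giwg,ubt,afa] -> 12 lines: mpdea nsj efdvf xpia giwg ubt afa xpht cxzqe onv iiuf qxl
Hunk 6: at line 1 remove [nsj,efdvf] add [vio,fcd] -> 12 lines: mpdea vio fcd xpia giwg ubt afa xpht cxzqe onv iiuf qxl
Final line count: 12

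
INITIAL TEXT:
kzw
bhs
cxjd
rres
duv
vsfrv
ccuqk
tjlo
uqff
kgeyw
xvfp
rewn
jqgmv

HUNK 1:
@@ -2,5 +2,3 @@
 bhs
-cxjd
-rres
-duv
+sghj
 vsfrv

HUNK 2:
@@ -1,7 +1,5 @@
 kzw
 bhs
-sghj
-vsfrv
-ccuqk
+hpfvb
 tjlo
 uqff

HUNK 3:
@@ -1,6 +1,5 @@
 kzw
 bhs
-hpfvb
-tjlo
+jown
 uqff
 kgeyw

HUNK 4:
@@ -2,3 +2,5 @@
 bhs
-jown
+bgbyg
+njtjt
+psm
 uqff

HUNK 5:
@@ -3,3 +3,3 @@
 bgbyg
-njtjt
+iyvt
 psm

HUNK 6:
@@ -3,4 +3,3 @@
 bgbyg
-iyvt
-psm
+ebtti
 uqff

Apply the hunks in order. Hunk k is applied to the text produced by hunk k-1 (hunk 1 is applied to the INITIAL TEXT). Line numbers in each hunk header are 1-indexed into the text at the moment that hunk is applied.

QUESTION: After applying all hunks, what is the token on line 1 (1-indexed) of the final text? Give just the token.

Hunk 1: at line 2 remove [cxjd,rres,duv] add [sghj] -> 11 lines: kzw bhs sghj vsfrv ccuqk tjlo uqff kgeyw xvfp rewn jqgmv
Hunk 2: at line 1 remove [sghj,vsfrv,ccuqk] add [hpfvb] -> 9 lines: kzw bhs hpfvb tjlo uqff kgeyw xvfp rewn jqgmv
Hunk 3: at line 1 remove [hpfvb,tjlo] add [jown] -> 8 lines: kzw bhs jown uqff kgeyw xvfp rewn jqgmv
Hunk 4: at line 2 remove [jown] add [bgbyg,njtjt,psm] -> 10 lines: kzw bhs bgbyg njtjt psm uqff kgeyw xvfp rewn jqgmv
Hunk 5: at line 3 remove [njtjt] add [iyvt] -> 10 lines: kzw bhs bgbyg iyvt psm uqff kgeyw xvfp rewn jqgmv
Hunk 6: at line 3 remove [iyvt,psm] add [ebtti] -> 9 lines: kzw bhs bgbyg ebtti uqff kgeyw xvfp rewn jqgmv
Final line 1: kzw

Answer: kzw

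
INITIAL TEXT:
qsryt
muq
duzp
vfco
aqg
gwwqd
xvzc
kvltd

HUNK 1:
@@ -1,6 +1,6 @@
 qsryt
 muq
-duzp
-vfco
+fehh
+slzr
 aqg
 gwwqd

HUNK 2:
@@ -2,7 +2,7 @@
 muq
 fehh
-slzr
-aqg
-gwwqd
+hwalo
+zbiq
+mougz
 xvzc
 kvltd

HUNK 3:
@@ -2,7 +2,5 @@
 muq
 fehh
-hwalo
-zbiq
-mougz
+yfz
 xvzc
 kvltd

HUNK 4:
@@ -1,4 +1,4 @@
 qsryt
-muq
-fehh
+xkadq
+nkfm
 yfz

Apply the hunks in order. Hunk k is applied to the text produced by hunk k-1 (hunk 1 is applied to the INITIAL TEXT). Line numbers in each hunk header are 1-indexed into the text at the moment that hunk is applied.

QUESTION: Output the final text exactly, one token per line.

Hunk 1: at line 1 remove [duzp,vfco] add [fehh,slzr] -> 8 lines: qsryt muq fehh slzr aqg gwwqd xvzc kvltd
Hunk 2: at line 2 remove [slzr,aqg,gwwqd] add [hwalo,zbiq,mougz] -> 8 lines: qsryt muq fehh hwalo zbiq mougz xvzc kvltd
Hunk 3: at line 2 remove [hwalo,zbiq,mougz] add [yfz] -> 6 lines: qsryt muq fehh yfz xvzc kvltd
Hunk 4: at line 1 remove [muq,fehh] add [xkadq,nkfm] -> 6 lines: qsryt xkadq nkfm yfz xvzc kvltd

Answer: qsryt
xkadq
nkfm
yfz
xvzc
kvltd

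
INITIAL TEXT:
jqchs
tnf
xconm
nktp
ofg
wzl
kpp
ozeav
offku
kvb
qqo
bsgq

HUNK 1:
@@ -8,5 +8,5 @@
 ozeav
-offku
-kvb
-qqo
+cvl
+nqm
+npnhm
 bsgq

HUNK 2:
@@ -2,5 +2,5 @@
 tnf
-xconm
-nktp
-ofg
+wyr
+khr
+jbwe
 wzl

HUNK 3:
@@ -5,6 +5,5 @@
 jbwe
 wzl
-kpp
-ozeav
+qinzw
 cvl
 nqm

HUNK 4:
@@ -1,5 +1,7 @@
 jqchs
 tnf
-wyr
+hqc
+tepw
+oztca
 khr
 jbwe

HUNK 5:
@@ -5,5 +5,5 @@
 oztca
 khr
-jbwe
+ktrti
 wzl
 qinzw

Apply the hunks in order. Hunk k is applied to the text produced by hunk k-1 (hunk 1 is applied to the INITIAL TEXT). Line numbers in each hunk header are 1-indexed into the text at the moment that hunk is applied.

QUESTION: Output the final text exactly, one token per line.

Answer: jqchs
tnf
hqc
tepw
oztca
khr
ktrti
wzl
qinzw
cvl
nqm
npnhm
bsgq

Derivation:
Hunk 1: at line 8 remove [offku,kvb,qqo] add [cvl,nqm,npnhm] -> 12 lines: jqchs tnf xconm nktp ofg wzl kpp ozeav cvl nqm npnhm bsgq
Hunk 2: at line 2 remove [xconm,nktp,ofg] add [wyr,khr,jbwe] -> 12 lines: jqchs tnf wyr khr jbwe wzl kpp ozeav cvl nqm npnhm bsgq
Hunk 3: at line 5 remove [kpp,ozeav] add [qinzw] -> 11 lines: jqchs tnf wyr khr jbwe wzl qinzw cvl nqm npnhm bsgq
Hunk 4: at line 1 remove [wyr] add [hqc,tepw,oztca] -> 13 lines: jqchs tnf hqc tepw oztca khr jbwe wzl qinzw cvl nqm npnhm bsgq
Hunk 5: at line 5 remove [jbwe] add [ktrti] -> 13 lines: jqchs tnf hqc tepw oztca khr ktrti wzl qinzw cvl nqm npnhm bsgq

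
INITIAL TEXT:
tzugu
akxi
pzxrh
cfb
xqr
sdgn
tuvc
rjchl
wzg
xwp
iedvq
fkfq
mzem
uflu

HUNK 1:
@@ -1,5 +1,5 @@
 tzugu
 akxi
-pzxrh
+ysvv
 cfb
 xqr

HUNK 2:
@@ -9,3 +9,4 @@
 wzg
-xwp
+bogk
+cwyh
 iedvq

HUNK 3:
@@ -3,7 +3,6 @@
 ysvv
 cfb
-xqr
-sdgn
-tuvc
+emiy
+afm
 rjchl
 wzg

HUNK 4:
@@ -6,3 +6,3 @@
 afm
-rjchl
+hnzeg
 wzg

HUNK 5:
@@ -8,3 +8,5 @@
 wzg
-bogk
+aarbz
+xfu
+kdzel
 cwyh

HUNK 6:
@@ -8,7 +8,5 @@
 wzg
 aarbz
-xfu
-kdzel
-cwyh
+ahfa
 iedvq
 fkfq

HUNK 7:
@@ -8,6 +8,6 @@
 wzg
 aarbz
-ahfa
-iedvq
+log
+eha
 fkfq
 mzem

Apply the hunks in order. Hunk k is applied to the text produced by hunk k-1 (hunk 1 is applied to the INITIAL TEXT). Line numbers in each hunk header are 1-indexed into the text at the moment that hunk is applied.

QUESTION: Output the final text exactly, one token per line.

Answer: tzugu
akxi
ysvv
cfb
emiy
afm
hnzeg
wzg
aarbz
log
eha
fkfq
mzem
uflu

Derivation:
Hunk 1: at line 1 remove [pzxrh] add [ysvv] -> 14 lines: tzugu akxi ysvv cfb xqr sdgn tuvc rjchl wzg xwp iedvq fkfq mzem uflu
Hunk 2: at line 9 remove [xwp] add [bogk,cwyh] -> 15 lines: tzugu akxi ysvv cfb xqr sdgn tuvc rjchl wzg bogk cwyh iedvq fkfq mzem uflu
Hunk 3: at line 3 remove [xqr,sdgn,tuvc] add [emiy,afm] -> 14 lines: tzugu akxi ysvv cfb emiy afm rjchl wzg bogk cwyh iedvq fkfq mzem uflu
Hunk 4: at line 6 remove [rjchl] add [hnzeg] -> 14 lines: tzugu akxi ysvv cfb emiy afm hnzeg wzg bogk cwyh iedvq fkfq mzem uflu
Hunk 5: at line 8 remove [bogk] add [aarbz,xfu,kdzel] -> 16 lines: tzugu akxi ysvv cfb emiy afm hnzeg wzg aarbz xfu kdzel cwyh iedvq fkfq mzem uflu
Hunk 6: at line 8 remove [xfu,kdzel,cwyh] add [ahfa] -> 14 lines: tzugu akxi ysvv cfb emiy afm hnzeg wzg aarbz ahfa iedvq fkfq mzem uflu
Hunk 7: at line 8 remove [ahfa,iedvq] add [log,eha] -> 14 lines: tzugu akxi ysvv cfb emiy afm hnzeg wzg aarbz log eha fkfq mzem uflu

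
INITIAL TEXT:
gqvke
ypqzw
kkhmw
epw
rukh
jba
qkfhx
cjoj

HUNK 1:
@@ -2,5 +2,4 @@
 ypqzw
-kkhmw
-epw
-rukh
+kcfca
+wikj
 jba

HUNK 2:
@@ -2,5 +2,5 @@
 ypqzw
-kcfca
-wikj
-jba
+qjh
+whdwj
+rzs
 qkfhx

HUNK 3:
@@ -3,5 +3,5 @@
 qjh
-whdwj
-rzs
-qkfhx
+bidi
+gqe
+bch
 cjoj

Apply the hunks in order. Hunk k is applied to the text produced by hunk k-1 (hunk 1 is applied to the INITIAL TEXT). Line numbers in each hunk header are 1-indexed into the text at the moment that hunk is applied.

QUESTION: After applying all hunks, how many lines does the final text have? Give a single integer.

Answer: 7

Derivation:
Hunk 1: at line 2 remove [kkhmw,epw,rukh] add [kcfca,wikj] -> 7 lines: gqvke ypqzw kcfca wikj jba qkfhx cjoj
Hunk 2: at line 2 remove [kcfca,wikj,jba] add [qjh,whdwj,rzs] -> 7 lines: gqvke ypqzw qjh whdwj rzs qkfhx cjoj
Hunk 3: at line 3 remove [whdwj,rzs,qkfhx] add [bidi,gqe,bch] -> 7 lines: gqvke ypqzw qjh bidi gqe bch cjoj
Final line count: 7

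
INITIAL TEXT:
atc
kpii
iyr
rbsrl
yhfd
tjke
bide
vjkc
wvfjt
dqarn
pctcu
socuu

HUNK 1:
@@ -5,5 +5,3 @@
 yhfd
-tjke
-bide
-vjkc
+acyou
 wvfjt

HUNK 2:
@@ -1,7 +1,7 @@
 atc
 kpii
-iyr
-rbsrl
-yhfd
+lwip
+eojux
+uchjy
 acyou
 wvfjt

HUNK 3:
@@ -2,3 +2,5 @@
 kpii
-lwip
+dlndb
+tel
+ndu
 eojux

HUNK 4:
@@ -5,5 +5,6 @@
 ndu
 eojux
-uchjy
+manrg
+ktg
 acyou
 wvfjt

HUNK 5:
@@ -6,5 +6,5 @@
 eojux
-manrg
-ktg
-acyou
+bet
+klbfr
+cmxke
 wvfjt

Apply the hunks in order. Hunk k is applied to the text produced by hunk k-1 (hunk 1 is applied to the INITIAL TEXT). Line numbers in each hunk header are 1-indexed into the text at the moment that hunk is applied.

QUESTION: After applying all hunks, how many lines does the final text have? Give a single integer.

Hunk 1: at line 5 remove [tjke,bide,vjkc] add [acyou] -> 10 lines: atc kpii iyr rbsrl yhfd acyou wvfjt dqarn pctcu socuu
Hunk 2: at line 1 remove [iyr,rbsrl,yhfd] add [lwip,eojux,uchjy] -> 10 lines: atc kpii lwip eojux uchjy acyou wvfjt dqarn pctcu socuu
Hunk 3: at line 2 remove [lwip] add [dlndb,tel,ndu] -> 12 lines: atc kpii dlndb tel ndu eojux uchjy acyou wvfjt dqarn pctcu socuu
Hunk 4: at line 5 remove [uchjy] add [manrg,ktg] -> 13 lines: atc kpii dlndb tel ndu eojux manrg ktg acyou wvfjt dqarn pctcu socuu
Hunk 5: at line 6 remove [manrg,ktg,acyou] add [bet,klbfr,cmxke] -> 13 lines: atc kpii dlndb tel ndu eojux bet klbfr cmxke wvfjt dqarn pctcu socuu
Final line count: 13

Answer: 13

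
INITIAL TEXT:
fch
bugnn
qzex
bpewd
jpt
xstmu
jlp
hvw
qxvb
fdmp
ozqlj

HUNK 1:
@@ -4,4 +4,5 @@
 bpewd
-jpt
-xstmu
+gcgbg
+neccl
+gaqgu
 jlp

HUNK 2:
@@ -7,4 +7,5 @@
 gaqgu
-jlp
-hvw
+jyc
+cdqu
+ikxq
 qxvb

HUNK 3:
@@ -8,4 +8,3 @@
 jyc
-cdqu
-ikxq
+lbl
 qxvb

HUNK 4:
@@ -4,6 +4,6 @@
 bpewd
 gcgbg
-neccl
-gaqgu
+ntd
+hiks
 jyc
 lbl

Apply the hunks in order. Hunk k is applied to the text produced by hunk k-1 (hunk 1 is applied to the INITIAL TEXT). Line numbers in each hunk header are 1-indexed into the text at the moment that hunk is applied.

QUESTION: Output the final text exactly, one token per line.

Answer: fch
bugnn
qzex
bpewd
gcgbg
ntd
hiks
jyc
lbl
qxvb
fdmp
ozqlj

Derivation:
Hunk 1: at line 4 remove [jpt,xstmu] add [gcgbg,neccl,gaqgu] -> 12 lines: fch bugnn qzex bpewd gcgbg neccl gaqgu jlp hvw qxvb fdmp ozqlj
Hunk 2: at line 7 remove [jlp,hvw] add [jyc,cdqu,ikxq] -> 13 lines: fch bugnn qzex bpewd gcgbg neccl gaqgu jyc cdqu ikxq qxvb fdmp ozqlj
Hunk 3: at line 8 remove [cdqu,ikxq] add [lbl] -> 12 lines: fch bugnn qzex bpewd gcgbg neccl gaqgu jyc lbl qxvb fdmp ozqlj
Hunk 4: at line 4 remove [neccl,gaqgu] add [ntd,hiks] -> 12 lines: fch bugnn qzex bpewd gcgbg ntd hiks jyc lbl qxvb fdmp ozqlj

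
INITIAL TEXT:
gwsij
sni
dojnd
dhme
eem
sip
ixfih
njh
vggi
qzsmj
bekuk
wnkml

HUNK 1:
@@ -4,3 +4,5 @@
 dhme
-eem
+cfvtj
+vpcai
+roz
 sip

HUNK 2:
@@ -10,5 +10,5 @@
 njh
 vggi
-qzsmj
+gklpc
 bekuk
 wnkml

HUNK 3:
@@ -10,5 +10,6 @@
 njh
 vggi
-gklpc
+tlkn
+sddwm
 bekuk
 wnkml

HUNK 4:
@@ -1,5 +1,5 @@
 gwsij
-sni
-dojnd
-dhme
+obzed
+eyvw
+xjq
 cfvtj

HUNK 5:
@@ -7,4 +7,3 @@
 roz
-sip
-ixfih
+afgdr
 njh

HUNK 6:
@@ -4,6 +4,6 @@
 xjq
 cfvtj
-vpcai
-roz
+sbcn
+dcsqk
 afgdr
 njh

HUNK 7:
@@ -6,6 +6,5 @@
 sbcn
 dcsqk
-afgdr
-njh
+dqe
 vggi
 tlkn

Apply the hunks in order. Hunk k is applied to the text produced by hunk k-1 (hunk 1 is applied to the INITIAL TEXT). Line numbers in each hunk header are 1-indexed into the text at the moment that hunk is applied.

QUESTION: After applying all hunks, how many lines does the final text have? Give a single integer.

Answer: 13

Derivation:
Hunk 1: at line 4 remove [eem] add [cfvtj,vpcai,roz] -> 14 lines: gwsij sni dojnd dhme cfvtj vpcai roz sip ixfih njh vggi qzsmj bekuk wnkml
Hunk 2: at line 10 remove [qzsmj] add [gklpc] -> 14 lines: gwsij sni dojnd dhme cfvtj vpcai roz sip ixfih njh vggi gklpc bekuk wnkml
Hunk 3: at line 10 remove [gklpc] add [tlkn,sddwm] -> 15 lines: gwsij sni dojnd dhme cfvtj vpcai roz sip ixfih njh vggi tlkn sddwm bekuk wnkml
Hunk 4: at line 1 remove [sni,dojnd,dhme] add [obzed,eyvw,xjq] -> 15 lines: gwsij obzed eyvw xjq cfvtj vpcai roz sip ixfih njh vggi tlkn sddwm bekuk wnkml
Hunk 5: at line 7 remove [sip,ixfih] add [afgdr] -> 14 lines: gwsij obzed eyvw xjq cfvtj vpcai roz afgdr njh vggi tlkn sddwm bekuk wnkml
Hunk 6: at line 4 remove [vpcai,roz] add [sbcn,dcsqk] -> 14 lines: gwsij obzed eyvw xjq cfvtj sbcn dcsqk afgdr njh vggi tlkn sddwm bekuk wnkml
Hunk 7: at line 6 remove [afgdr,njh] add [dqe] -> 13 lines: gwsij obzed eyvw xjq cfvtj sbcn dcsqk dqe vggi tlkn sddwm bekuk wnkml
Final line count: 13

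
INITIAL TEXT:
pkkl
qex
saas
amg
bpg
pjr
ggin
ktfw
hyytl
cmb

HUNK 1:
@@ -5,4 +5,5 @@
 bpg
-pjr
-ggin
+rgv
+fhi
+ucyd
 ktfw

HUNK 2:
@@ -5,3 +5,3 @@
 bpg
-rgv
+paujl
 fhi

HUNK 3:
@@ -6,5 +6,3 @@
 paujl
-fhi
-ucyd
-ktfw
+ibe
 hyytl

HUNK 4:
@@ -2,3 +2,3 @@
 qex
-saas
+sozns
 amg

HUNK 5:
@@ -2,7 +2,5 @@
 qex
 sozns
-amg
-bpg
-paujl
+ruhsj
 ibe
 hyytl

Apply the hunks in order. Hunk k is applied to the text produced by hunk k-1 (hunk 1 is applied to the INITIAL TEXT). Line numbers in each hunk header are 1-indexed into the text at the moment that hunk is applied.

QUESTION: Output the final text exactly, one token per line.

Answer: pkkl
qex
sozns
ruhsj
ibe
hyytl
cmb

Derivation:
Hunk 1: at line 5 remove [pjr,ggin] add [rgv,fhi,ucyd] -> 11 lines: pkkl qex saas amg bpg rgv fhi ucyd ktfw hyytl cmb
Hunk 2: at line 5 remove [rgv] add [paujl] -> 11 lines: pkkl qex saas amg bpg paujl fhi ucyd ktfw hyytl cmb
Hunk 3: at line 6 remove [fhi,ucyd,ktfw] add [ibe] -> 9 lines: pkkl qex saas amg bpg paujl ibe hyytl cmb
Hunk 4: at line 2 remove [saas] add [sozns] -> 9 lines: pkkl qex sozns amg bpg paujl ibe hyytl cmb
Hunk 5: at line 2 remove [amg,bpg,paujl] add [ruhsj] -> 7 lines: pkkl qex sozns ruhsj ibe hyytl cmb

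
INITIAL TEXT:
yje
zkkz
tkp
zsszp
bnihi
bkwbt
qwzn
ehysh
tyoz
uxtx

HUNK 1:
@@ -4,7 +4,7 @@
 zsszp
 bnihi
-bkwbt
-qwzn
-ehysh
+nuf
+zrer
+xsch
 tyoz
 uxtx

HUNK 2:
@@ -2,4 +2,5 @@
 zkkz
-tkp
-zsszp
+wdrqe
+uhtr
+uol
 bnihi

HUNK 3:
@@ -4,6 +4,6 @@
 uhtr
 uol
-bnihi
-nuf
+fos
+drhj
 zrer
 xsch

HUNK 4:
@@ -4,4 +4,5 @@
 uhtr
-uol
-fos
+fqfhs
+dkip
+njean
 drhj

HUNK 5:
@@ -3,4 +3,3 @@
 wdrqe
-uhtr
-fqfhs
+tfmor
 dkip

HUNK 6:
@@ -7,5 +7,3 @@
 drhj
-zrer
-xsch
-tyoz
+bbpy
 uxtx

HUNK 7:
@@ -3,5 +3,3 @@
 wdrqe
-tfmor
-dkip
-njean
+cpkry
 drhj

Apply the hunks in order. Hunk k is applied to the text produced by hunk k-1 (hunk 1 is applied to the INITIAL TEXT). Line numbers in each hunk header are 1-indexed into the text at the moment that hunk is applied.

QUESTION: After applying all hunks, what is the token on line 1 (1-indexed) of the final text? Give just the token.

Answer: yje

Derivation:
Hunk 1: at line 4 remove [bkwbt,qwzn,ehysh] add [nuf,zrer,xsch] -> 10 lines: yje zkkz tkp zsszp bnihi nuf zrer xsch tyoz uxtx
Hunk 2: at line 2 remove [tkp,zsszp] add [wdrqe,uhtr,uol] -> 11 lines: yje zkkz wdrqe uhtr uol bnihi nuf zrer xsch tyoz uxtx
Hunk 3: at line 4 remove [bnihi,nuf] add [fos,drhj] -> 11 lines: yje zkkz wdrqe uhtr uol fos drhj zrer xsch tyoz uxtx
Hunk 4: at line 4 remove [uol,fos] add [fqfhs,dkip,njean] -> 12 lines: yje zkkz wdrqe uhtr fqfhs dkip njean drhj zrer xsch tyoz uxtx
Hunk 5: at line 3 remove [uhtr,fqfhs] add [tfmor] -> 11 lines: yje zkkz wdrqe tfmor dkip njean drhj zrer xsch tyoz uxtx
Hunk 6: at line 7 remove [zrer,xsch,tyoz] add [bbpy] -> 9 lines: yje zkkz wdrqe tfmor dkip njean drhj bbpy uxtx
Hunk 7: at line 3 remove [tfmor,dkip,njean] add [cpkry] -> 7 lines: yje zkkz wdrqe cpkry drhj bbpy uxtx
Final line 1: yje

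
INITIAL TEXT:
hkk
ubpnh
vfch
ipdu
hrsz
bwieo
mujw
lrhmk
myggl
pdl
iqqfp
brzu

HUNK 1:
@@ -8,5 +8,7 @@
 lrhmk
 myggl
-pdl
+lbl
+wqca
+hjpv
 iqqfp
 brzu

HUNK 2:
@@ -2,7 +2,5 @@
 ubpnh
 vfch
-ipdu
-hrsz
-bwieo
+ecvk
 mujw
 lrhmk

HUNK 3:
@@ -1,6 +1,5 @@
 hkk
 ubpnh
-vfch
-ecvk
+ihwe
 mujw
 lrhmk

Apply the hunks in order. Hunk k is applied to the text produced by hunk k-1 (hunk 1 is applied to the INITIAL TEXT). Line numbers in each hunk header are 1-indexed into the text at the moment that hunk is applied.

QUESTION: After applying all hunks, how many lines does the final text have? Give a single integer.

Hunk 1: at line 8 remove [pdl] add [lbl,wqca,hjpv] -> 14 lines: hkk ubpnh vfch ipdu hrsz bwieo mujw lrhmk myggl lbl wqca hjpv iqqfp brzu
Hunk 2: at line 2 remove [ipdu,hrsz,bwieo] add [ecvk] -> 12 lines: hkk ubpnh vfch ecvk mujw lrhmk myggl lbl wqca hjpv iqqfp brzu
Hunk 3: at line 1 remove [vfch,ecvk] add [ihwe] -> 11 lines: hkk ubpnh ihwe mujw lrhmk myggl lbl wqca hjpv iqqfp brzu
Final line count: 11

Answer: 11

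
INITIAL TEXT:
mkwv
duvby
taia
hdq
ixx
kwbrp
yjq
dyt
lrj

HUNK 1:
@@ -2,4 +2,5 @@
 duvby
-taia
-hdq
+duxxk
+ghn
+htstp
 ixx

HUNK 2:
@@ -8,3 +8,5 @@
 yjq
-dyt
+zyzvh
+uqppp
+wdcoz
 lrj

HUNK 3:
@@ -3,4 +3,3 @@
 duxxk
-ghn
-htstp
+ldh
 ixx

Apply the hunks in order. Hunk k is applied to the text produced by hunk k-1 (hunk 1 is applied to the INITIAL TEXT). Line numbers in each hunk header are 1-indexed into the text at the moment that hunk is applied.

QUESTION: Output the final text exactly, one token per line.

Answer: mkwv
duvby
duxxk
ldh
ixx
kwbrp
yjq
zyzvh
uqppp
wdcoz
lrj

Derivation:
Hunk 1: at line 2 remove [taia,hdq] add [duxxk,ghn,htstp] -> 10 lines: mkwv duvby duxxk ghn htstp ixx kwbrp yjq dyt lrj
Hunk 2: at line 8 remove [dyt] add [zyzvh,uqppp,wdcoz] -> 12 lines: mkwv duvby duxxk ghn htstp ixx kwbrp yjq zyzvh uqppp wdcoz lrj
Hunk 3: at line 3 remove [ghn,htstp] add [ldh] -> 11 lines: mkwv duvby duxxk ldh ixx kwbrp yjq zyzvh uqppp wdcoz lrj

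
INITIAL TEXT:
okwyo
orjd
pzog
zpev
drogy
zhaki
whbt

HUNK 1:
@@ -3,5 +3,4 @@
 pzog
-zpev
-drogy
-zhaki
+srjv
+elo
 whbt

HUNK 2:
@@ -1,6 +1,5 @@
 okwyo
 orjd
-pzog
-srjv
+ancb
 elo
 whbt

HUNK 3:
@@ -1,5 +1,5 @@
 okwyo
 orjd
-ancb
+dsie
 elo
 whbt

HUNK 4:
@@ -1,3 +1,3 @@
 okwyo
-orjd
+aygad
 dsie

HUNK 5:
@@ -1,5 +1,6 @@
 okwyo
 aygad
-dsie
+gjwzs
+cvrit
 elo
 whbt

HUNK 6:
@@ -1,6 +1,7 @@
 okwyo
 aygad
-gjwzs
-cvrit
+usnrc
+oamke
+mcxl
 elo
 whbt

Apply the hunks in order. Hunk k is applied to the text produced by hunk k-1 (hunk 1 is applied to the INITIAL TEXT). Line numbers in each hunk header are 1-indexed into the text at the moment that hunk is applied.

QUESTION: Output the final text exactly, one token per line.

Hunk 1: at line 3 remove [zpev,drogy,zhaki] add [srjv,elo] -> 6 lines: okwyo orjd pzog srjv elo whbt
Hunk 2: at line 1 remove [pzog,srjv] add [ancb] -> 5 lines: okwyo orjd ancb elo whbt
Hunk 3: at line 1 remove [ancb] add [dsie] -> 5 lines: okwyo orjd dsie elo whbt
Hunk 4: at line 1 remove [orjd] add [aygad] -> 5 lines: okwyo aygad dsie elo whbt
Hunk 5: at line 1 remove [dsie] add [gjwzs,cvrit] -> 6 lines: okwyo aygad gjwzs cvrit elo whbt
Hunk 6: at line 1 remove [gjwzs,cvrit] add [usnrc,oamke,mcxl] -> 7 lines: okwyo aygad usnrc oamke mcxl elo whbt

Answer: okwyo
aygad
usnrc
oamke
mcxl
elo
whbt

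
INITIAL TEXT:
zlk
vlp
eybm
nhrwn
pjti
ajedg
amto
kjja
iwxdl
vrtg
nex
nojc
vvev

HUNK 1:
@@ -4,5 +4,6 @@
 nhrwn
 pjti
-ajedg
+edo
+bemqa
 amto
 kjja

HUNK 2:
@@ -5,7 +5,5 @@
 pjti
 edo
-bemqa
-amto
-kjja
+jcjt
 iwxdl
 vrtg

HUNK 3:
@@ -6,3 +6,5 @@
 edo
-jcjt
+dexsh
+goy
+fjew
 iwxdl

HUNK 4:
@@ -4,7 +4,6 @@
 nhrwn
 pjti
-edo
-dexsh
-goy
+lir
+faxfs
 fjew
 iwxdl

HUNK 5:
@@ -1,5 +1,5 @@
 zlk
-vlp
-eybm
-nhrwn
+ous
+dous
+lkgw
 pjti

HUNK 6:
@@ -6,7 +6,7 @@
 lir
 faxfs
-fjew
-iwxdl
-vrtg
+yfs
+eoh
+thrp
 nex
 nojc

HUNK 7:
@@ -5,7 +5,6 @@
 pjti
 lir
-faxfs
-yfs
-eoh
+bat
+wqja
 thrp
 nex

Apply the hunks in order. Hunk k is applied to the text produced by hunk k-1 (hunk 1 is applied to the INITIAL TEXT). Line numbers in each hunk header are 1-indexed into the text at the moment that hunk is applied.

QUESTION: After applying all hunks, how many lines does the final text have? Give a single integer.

Answer: 12

Derivation:
Hunk 1: at line 4 remove [ajedg] add [edo,bemqa] -> 14 lines: zlk vlp eybm nhrwn pjti edo bemqa amto kjja iwxdl vrtg nex nojc vvev
Hunk 2: at line 5 remove [bemqa,amto,kjja] add [jcjt] -> 12 lines: zlk vlp eybm nhrwn pjti edo jcjt iwxdl vrtg nex nojc vvev
Hunk 3: at line 6 remove [jcjt] add [dexsh,goy,fjew] -> 14 lines: zlk vlp eybm nhrwn pjti edo dexsh goy fjew iwxdl vrtg nex nojc vvev
Hunk 4: at line 4 remove [edo,dexsh,goy] add [lir,faxfs] -> 13 lines: zlk vlp eybm nhrwn pjti lir faxfs fjew iwxdl vrtg nex nojc vvev
Hunk 5: at line 1 remove [vlp,eybm,nhrwn] add [ous,dous,lkgw] -> 13 lines: zlk ous dous lkgw pjti lir faxfs fjew iwxdl vrtg nex nojc vvev
Hunk 6: at line 6 remove [fjew,iwxdl,vrtg] add [yfs,eoh,thrp] -> 13 lines: zlk ous dous lkgw pjti lir faxfs yfs eoh thrp nex nojc vvev
Hunk 7: at line 5 remove [faxfs,yfs,eoh] add [bat,wqja] -> 12 lines: zlk ous dous lkgw pjti lir bat wqja thrp nex nojc vvev
Final line count: 12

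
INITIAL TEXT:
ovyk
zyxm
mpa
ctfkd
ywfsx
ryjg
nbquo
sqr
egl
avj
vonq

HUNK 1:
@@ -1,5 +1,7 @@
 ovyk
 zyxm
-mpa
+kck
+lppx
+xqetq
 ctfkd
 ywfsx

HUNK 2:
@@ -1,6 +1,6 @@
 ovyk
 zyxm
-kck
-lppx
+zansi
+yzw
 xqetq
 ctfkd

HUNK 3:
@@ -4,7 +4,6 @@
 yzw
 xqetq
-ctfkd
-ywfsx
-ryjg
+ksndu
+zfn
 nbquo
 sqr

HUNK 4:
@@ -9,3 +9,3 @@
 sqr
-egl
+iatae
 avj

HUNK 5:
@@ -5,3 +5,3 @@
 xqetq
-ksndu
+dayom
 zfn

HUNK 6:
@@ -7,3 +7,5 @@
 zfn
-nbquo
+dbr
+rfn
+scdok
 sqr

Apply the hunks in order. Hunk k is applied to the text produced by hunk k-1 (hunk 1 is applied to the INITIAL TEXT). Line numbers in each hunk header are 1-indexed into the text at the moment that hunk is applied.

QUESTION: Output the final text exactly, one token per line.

Hunk 1: at line 1 remove [mpa] add [kck,lppx,xqetq] -> 13 lines: ovyk zyxm kck lppx xqetq ctfkd ywfsx ryjg nbquo sqr egl avj vonq
Hunk 2: at line 1 remove [kck,lppx] add [zansi,yzw] -> 13 lines: ovyk zyxm zansi yzw xqetq ctfkd ywfsx ryjg nbquo sqr egl avj vonq
Hunk 3: at line 4 remove [ctfkd,ywfsx,ryjg] add [ksndu,zfn] -> 12 lines: ovyk zyxm zansi yzw xqetq ksndu zfn nbquo sqr egl avj vonq
Hunk 4: at line 9 remove [egl] add [iatae] -> 12 lines: ovyk zyxm zansi yzw xqetq ksndu zfn nbquo sqr iatae avj vonq
Hunk 5: at line 5 remove [ksndu] add [dayom] -> 12 lines: ovyk zyxm zansi yzw xqetq dayom zfn nbquo sqr iatae avj vonq
Hunk 6: at line 7 remove [nbquo] add [dbr,rfn,scdok] -> 14 lines: ovyk zyxm zansi yzw xqetq dayom zfn dbr rfn scdok sqr iatae avj vonq

Answer: ovyk
zyxm
zansi
yzw
xqetq
dayom
zfn
dbr
rfn
scdok
sqr
iatae
avj
vonq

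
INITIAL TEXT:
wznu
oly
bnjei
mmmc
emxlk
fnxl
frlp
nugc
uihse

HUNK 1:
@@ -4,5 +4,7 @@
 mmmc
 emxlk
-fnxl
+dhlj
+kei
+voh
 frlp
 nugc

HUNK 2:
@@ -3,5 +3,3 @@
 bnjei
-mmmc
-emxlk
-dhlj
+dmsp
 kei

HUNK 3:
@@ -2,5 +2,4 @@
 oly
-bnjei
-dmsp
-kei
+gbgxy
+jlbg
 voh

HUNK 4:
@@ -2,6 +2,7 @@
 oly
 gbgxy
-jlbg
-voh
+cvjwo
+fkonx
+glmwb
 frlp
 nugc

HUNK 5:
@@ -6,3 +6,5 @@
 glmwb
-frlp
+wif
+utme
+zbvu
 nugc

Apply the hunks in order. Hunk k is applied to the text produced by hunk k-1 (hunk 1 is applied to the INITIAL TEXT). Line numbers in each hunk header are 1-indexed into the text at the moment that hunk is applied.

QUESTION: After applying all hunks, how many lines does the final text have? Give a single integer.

Answer: 11

Derivation:
Hunk 1: at line 4 remove [fnxl] add [dhlj,kei,voh] -> 11 lines: wznu oly bnjei mmmc emxlk dhlj kei voh frlp nugc uihse
Hunk 2: at line 3 remove [mmmc,emxlk,dhlj] add [dmsp] -> 9 lines: wznu oly bnjei dmsp kei voh frlp nugc uihse
Hunk 3: at line 2 remove [bnjei,dmsp,kei] add [gbgxy,jlbg] -> 8 lines: wznu oly gbgxy jlbg voh frlp nugc uihse
Hunk 4: at line 2 remove [jlbg,voh] add [cvjwo,fkonx,glmwb] -> 9 lines: wznu oly gbgxy cvjwo fkonx glmwb frlp nugc uihse
Hunk 5: at line 6 remove [frlp] add [wif,utme,zbvu] -> 11 lines: wznu oly gbgxy cvjwo fkonx glmwb wif utme zbvu nugc uihse
Final line count: 11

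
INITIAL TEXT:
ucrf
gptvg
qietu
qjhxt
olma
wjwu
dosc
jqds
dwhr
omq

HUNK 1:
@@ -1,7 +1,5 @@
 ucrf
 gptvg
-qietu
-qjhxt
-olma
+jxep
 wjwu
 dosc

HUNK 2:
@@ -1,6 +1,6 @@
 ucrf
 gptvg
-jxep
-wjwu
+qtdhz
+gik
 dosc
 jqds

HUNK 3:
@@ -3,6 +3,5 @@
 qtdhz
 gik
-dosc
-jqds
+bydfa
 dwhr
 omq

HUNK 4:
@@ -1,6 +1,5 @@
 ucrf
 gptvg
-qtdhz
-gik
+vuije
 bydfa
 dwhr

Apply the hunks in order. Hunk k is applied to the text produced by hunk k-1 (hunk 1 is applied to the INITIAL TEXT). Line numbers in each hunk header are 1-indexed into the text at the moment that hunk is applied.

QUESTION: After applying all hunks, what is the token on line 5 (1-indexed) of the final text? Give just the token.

Hunk 1: at line 1 remove [qietu,qjhxt,olma] add [jxep] -> 8 lines: ucrf gptvg jxep wjwu dosc jqds dwhr omq
Hunk 2: at line 1 remove [jxep,wjwu] add [qtdhz,gik] -> 8 lines: ucrf gptvg qtdhz gik dosc jqds dwhr omq
Hunk 3: at line 3 remove [dosc,jqds] add [bydfa] -> 7 lines: ucrf gptvg qtdhz gik bydfa dwhr omq
Hunk 4: at line 1 remove [qtdhz,gik] add [vuije] -> 6 lines: ucrf gptvg vuije bydfa dwhr omq
Final line 5: dwhr

Answer: dwhr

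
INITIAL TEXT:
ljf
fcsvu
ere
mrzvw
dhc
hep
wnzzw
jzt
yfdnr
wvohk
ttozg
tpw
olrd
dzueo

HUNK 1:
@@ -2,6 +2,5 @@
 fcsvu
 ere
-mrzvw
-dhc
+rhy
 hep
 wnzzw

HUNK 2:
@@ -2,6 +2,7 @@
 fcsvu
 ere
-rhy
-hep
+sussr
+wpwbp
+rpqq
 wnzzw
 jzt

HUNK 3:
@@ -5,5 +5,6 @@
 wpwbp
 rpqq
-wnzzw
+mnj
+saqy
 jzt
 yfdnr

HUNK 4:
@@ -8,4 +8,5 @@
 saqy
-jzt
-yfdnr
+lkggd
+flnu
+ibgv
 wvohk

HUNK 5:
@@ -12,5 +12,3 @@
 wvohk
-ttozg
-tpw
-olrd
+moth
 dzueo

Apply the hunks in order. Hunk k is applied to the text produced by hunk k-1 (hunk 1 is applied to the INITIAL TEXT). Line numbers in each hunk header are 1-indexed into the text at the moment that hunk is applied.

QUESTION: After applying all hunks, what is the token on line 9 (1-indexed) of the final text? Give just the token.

Hunk 1: at line 2 remove [mrzvw,dhc] add [rhy] -> 13 lines: ljf fcsvu ere rhy hep wnzzw jzt yfdnr wvohk ttozg tpw olrd dzueo
Hunk 2: at line 2 remove [rhy,hep] add [sussr,wpwbp,rpqq] -> 14 lines: ljf fcsvu ere sussr wpwbp rpqq wnzzw jzt yfdnr wvohk ttozg tpw olrd dzueo
Hunk 3: at line 5 remove [wnzzw] add [mnj,saqy] -> 15 lines: ljf fcsvu ere sussr wpwbp rpqq mnj saqy jzt yfdnr wvohk ttozg tpw olrd dzueo
Hunk 4: at line 8 remove [jzt,yfdnr] add [lkggd,flnu,ibgv] -> 16 lines: ljf fcsvu ere sussr wpwbp rpqq mnj saqy lkggd flnu ibgv wvohk ttozg tpw olrd dzueo
Hunk 5: at line 12 remove [ttozg,tpw,olrd] add [moth] -> 14 lines: ljf fcsvu ere sussr wpwbp rpqq mnj saqy lkggd flnu ibgv wvohk moth dzueo
Final line 9: lkggd

Answer: lkggd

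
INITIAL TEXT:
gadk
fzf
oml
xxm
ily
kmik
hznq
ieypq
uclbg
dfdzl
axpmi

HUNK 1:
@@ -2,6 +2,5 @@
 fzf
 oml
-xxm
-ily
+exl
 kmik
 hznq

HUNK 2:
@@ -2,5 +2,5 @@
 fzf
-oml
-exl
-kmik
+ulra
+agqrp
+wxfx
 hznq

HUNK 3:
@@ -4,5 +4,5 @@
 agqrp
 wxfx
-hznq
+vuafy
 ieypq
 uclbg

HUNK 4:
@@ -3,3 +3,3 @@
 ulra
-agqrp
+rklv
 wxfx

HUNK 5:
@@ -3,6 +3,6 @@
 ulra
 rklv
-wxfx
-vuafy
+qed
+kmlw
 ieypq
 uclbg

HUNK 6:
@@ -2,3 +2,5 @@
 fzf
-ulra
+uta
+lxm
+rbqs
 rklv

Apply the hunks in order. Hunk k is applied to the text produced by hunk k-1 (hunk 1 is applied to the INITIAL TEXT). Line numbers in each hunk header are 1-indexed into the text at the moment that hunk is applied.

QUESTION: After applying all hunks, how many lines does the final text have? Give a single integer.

Answer: 12

Derivation:
Hunk 1: at line 2 remove [xxm,ily] add [exl] -> 10 lines: gadk fzf oml exl kmik hznq ieypq uclbg dfdzl axpmi
Hunk 2: at line 2 remove [oml,exl,kmik] add [ulra,agqrp,wxfx] -> 10 lines: gadk fzf ulra agqrp wxfx hznq ieypq uclbg dfdzl axpmi
Hunk 3: at line 4 remove [hznq] add [vuafy] -> 10 lines: gadk fzf ulra agqrp wxfx vuafy ieypq uclbg dfdzl axpmi
Hunk 4: at line 3 remove [agqrp] add [rklv] -> 10 lines: gadk fzf ulra rklv wxfx vuafy ieypq uclbg dfdzl axpmi
Hunk 5: at line 3 remove [wxfx,vuafy] add [qed,kmlw] -> 10 lines: gadk fzf ulra rklv qed kmlw ieypq uclbg dfdzl axpmi
Hunk 6: at line 2 remove [ulra] add [uta,lxm,rbqs] -> 12 lines: gadk fzf uta lxm rbqs rklv qed kmlw ieypq uclbg dfdzl axpmi
Final line count: 12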